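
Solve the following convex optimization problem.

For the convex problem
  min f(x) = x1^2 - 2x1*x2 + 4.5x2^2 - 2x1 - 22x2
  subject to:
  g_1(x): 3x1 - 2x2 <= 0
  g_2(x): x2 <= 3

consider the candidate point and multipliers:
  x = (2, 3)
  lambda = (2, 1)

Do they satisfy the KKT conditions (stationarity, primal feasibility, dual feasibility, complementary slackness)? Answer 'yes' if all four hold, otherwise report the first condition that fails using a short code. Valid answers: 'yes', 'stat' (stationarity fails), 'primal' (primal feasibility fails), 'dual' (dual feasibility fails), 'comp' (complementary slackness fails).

Gradient of f: grad f(x) = Q x + c = (-4, 1)
Constraint values g_i(x) = a_i^T x - b_i:
  g_1((2, 3)) = 0
  g_2((2, 3)) = 0
Stationarity residual: grad f(x) + sum_i lambda_i a_i = (2, -2)
  -> stationarity FAILS
Primal feasibility (all g_i <= 0): OK
Dual feasibility (all lambda_i >= 0): OK
Complementary slackness (lambda_i * g_i(x) = 0 for all i): OK

Verdict: the first failing condition is stationarity -> stat.

stat


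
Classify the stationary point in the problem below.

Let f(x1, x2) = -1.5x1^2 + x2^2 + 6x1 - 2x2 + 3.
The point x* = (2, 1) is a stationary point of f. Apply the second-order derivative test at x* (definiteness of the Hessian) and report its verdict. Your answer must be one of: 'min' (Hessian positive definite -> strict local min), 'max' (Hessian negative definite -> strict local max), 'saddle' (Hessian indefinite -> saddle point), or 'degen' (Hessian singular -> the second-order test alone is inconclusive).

Compute the Hessian H = grad^2 f:
  H = [[-3, 0], [0, 2]]
Verify stationarity: grad f(x*) = H x* + g = (0, 0).
Eigenvalues of H: -3, 2.
Eigenvalues have mixed signs, so H is indefinite -> x* is a saddle point.

saddle


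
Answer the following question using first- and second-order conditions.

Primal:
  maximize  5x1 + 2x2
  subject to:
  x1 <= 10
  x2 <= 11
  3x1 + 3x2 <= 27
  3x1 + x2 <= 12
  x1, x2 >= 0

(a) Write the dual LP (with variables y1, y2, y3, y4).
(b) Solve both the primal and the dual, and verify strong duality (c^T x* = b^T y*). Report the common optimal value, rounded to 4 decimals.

The standard primal-dual pair for 'max c^T x s.t. A x <= b, x >= 0' is:
  Dual:  min b^T y  s.t.  A^T y >= c,  y >= 0.

So the dual LP is:
  minimize  10y1 + 11y2 + 27y3 + 12y4
  subject to:
    y1 + 3y3 + 3y4 >= 5
    y2 + 3y3 + y4 >= 2
    y1, y2, y3, y4 >= 0

Solving the primal: x* = (1.5, 7.5).
  primal value c^T x* = 22.5.
Solving the dual: y* = (0, 0, 0.1667, 1.5).
  dual value b^T y* = 22.5.
Strong duality: c^T x* = b^T y*. Confirmed.

22.5


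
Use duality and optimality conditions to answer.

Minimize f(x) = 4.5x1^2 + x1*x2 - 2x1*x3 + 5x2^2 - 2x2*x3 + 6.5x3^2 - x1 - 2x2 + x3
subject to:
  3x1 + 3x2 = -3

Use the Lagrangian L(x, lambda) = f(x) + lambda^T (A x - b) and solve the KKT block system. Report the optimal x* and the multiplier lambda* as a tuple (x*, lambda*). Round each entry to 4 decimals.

Form the Lagrangian:
  L(x, lambda) = (1/2) x^T Q x + c^T x + lambda^T (A x - b)
Stationarity (grad_x L = 0): Q x + c + A^T lambda = 0.
Primal feasibility: A x = b.

This gives the KKT block system:
  [ Q   A^T ] [ x     ]   [-c ]
  [ A    0  ] [ lambda ] = [ b ]

Solving the linear system:
  x*      = (-0.5882, -0.4118, -0.2308)
  lambda* = (2.0814)
  f(x*)   = 3.7127

x* = (-0.5882, -0.4118, -0.2308), lambda* = (2.0814)


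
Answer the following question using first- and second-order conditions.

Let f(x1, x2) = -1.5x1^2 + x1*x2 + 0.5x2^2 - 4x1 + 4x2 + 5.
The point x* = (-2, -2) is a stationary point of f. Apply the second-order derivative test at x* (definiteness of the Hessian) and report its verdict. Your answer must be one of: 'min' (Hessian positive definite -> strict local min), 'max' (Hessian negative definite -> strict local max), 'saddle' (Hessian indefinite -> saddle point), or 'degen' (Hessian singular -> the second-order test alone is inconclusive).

Compute the Hessian H = grad^2 f:
  H = [[-3, 1], [1, 1]]
Verify stationarity: grad f(x*) = H x* + g = (0, 0).
Eigenvalues of H: -3.2361, 1.2361.
Eigenvalues have mixed signs, so H is indefinite -> x* is a saddle point.

saddle


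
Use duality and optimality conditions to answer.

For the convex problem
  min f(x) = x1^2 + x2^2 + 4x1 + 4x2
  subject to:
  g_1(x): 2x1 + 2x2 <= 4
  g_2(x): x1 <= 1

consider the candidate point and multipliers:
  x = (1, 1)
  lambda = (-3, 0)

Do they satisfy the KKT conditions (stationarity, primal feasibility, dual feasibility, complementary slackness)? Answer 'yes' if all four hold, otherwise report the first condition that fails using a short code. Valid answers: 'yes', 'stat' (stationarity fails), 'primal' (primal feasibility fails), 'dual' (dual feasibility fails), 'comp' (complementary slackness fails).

Gradient of f: grad f(x) = Q x + c = (6, 6)
Constraint values g_i(x) = a_i^T x - b_i:
  g_1((1, 1)) = 0
  g_2((1, 1)) = 0
Stationarity residual: grad f(x) + sum_i lambda_i a_i = (0, 0)
  -> stationarity OK
Primal feasibility (all g_i <= 0): OK
Dual feasibility (all lambda_i >= 0): FAILS
Complementary slackness (lambda_i * g_i(x) = 0 for all i): OK

Verdict: the first failing condition is dual_feasibility -> dual.

dual


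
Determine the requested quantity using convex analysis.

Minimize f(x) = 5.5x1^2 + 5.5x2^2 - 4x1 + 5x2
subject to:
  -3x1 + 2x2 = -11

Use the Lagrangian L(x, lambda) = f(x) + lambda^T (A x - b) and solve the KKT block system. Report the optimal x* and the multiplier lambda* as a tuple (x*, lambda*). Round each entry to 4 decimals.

Form the Lagrangian:
  L(x, lambda) = (1/2) x^T Q x + c^T x + lambda^T (A x - b)
Stationarity (grad_x L = 0): Q x + c + A^T lambda = 0.
Primal feasibility: A x = b.

This gives the KKT block system:
  [ Q   A^T ] [ x     ]   [-c ]
  [ A    0  ] [ lambda ] = [ b ]

Solving the linear system:
  x*      = (2.4406, -1.8392)
  lambda* = (7.6154)
  f(x*)   = 32.4056

x* = (2.4406, -1.8392), lambda* = (7.6154)


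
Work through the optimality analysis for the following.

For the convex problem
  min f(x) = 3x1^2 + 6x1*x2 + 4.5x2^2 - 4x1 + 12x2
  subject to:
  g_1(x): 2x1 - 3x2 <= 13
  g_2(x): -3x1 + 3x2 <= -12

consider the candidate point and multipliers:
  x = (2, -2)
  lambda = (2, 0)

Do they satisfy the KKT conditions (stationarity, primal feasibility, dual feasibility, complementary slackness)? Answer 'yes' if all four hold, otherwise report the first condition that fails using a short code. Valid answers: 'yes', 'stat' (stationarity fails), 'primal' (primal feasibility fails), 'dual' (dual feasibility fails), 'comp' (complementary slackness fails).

Gradient of f: grad f(x) = Q x + c = (-4, 6)
Constraint values g_i(x) = a_i^T x - b_i:
  g_1((2, -2)) = -3
  g_2((2, -2)) = 0
Stationarity residual: grad f(x) + sum_i lambda_i a_i = (0, 0)
  -> stationarity OK
Primal feasibility (all g_i <= 0): OK
Dual feasibility (all lambda_i >= 0): OK
Complementary slackness (lambda_i * g_i(x) = 0 for all i): FAILS

Verdict: the first failing condition is complementary_slackness -> comp.

comp


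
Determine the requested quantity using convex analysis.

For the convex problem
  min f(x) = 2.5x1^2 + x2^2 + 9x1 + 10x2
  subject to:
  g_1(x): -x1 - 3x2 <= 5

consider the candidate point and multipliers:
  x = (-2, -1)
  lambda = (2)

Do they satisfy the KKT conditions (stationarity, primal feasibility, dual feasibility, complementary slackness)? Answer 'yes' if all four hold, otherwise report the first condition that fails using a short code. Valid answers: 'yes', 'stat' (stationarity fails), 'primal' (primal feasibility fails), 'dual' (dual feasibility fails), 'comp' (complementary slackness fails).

Gradient of f: grad f(x) = Q x + c = (-1, 8)
Constraint values g_i(x) = a_i^T x - b_i:
  g_1((-2, -1)) = 0
Stationarity residual: grad f(x) + sum_i lambda_i a_i = (-3, 2)
  -> stationarity FAILS
Primal feasibility (all g_i <= 0): OK
Dual feasibility (all lambda_i >= 0): OK
Complementary slackness (lambda_i * g_i(x) = 0 for all i): OK

Verdict: the first failing condition is stationarity -> stat.

stat


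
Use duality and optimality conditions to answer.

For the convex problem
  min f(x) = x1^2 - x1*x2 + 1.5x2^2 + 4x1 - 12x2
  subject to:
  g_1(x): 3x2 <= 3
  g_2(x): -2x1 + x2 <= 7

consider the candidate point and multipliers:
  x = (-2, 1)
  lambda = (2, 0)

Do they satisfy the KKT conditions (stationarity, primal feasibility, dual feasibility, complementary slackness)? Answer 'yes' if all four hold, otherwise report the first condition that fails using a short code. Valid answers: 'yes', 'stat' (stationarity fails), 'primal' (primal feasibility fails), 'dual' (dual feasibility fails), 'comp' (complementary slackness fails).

Gradient of f: grad f(x) = Q x + c = (-1, -7)
Constraint values g_i(x) = a_i^T x - b_i:
  g_1((-2, 1)) = 0
  g_2((-2, 1)) = -2
Stationarity residual: grad f(x) + sum_i lambda_i a_i = (-1, -1)
  -> stationarity FAILS
Primal feasibility (all g_i <= 0): OK
Dual feasibility (all lambda_i >= 0): OK
Complementary slackness (lambda_i * g_i(x) = 0 for all i): OK

Verdict: the first failing condition is stationarity -> stat.

stat


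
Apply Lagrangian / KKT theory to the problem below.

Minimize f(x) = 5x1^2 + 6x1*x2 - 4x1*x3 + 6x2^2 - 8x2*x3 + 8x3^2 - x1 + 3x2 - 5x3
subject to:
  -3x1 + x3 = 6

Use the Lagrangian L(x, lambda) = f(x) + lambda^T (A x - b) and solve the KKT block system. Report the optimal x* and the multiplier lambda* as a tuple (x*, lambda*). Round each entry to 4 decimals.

Form the Lagrangian:
  L(x, lambda) = (1/2) x^T Q x + c^T x + lambda^T (A x - b)
Stationarity (grad_x L = 0): Q x + c + A^T lambda = 0.
Primal feasibility: A x = b.

This gives the KKT block system:
  [ Q   A^T ] [ x     ]   [-c ]
  [ A    0  ] [ lambda ] = [ b ]

Solving the linear system:
  x*      = (-1.7524, 1.1214, 0.7427)
  lambda* = (-4.9223)
  f(x*)   = 15.4684

x* = (-1.7524, 1.1214, 0.7427), lambda* = (-4.9223)


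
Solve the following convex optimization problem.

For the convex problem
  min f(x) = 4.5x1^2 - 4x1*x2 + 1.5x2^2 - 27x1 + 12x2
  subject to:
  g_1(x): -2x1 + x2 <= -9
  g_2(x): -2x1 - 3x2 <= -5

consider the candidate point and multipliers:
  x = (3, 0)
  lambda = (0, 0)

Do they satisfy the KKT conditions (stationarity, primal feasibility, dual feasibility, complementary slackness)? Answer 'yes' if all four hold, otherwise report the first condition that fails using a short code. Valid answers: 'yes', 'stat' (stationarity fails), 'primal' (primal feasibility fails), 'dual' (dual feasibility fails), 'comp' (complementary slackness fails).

Gradient of f: grad f(x) = Q x + c = (0, 0)
Constraint values g_i(x) = a_i^T x - b_i:
  g_1((3, 0)) = 3
  g_2((3, 0)) = -1
Stationarity residual: grad f(x) + sum_i lambda_i a_i = (0, 0)
  -> stationarity OK
Primal feasibility (all g_i <= 0): FAILS
Dual feasibility (all lambda_i >= 0): OK
Complementary slackness (lambda_i * g_i(x) = 0 for all i): OK

Verdict: the first failing condition is primal_feasibility -> primal.

primal


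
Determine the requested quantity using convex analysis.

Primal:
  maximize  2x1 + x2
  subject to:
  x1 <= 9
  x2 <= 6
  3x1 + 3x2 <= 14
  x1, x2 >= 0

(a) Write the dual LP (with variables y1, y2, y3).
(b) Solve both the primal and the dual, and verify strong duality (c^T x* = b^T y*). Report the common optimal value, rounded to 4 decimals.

The standard primal-dual pair for 'max c^T x s.t. A x <= b, x >= 0' is:
  Dual:  min b^T y  s.t.  A^T y >= c,  y >= 0.

So the dual LP is:
  minimize  9y1 + 6y2 + 14y3
  subject to:
    y1 + 3y3 >= 2
    y2 + 3y3 >= 1
    y1, y2, y3 >= 0

Solving the primal: x* = (4.6667, 0).
  primal value c^T x* = 9.3333.
Solving the dual: y* = (0, 0, 0.6667).
  dual value b^T y* = 9.3333.
Strong duality: c^T x* = b^T y*. Confirmed.

9.3333


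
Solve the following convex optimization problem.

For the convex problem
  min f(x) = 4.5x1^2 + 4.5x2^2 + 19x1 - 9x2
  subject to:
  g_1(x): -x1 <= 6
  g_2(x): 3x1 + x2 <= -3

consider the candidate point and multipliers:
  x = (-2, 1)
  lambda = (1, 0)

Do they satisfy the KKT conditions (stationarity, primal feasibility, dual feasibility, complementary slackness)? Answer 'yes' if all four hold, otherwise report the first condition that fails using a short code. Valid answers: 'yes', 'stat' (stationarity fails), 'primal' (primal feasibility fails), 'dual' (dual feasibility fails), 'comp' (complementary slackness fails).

Gradient of f: grad f(x) = Q x + c = (1, 0)
Constraint values g_i(x) = a_i^T x - b_i:
  g_1((-2, 1)) = -4
  g_2((-2, 1)) = -2
Stationarity residual: grad f(x) + sum_i lambda_i a_i = (0, 0)
  -> stationarity OK
Primal feasibility (all g_i <= 0): OK
Dual feasibility (all lambda_i >= 0): OK
Complementary slackness (lambda_i * g_i(x) = 0 for all i): FAILS

Verdict: the first failing condition is complementary_slackness -> comp.

comp


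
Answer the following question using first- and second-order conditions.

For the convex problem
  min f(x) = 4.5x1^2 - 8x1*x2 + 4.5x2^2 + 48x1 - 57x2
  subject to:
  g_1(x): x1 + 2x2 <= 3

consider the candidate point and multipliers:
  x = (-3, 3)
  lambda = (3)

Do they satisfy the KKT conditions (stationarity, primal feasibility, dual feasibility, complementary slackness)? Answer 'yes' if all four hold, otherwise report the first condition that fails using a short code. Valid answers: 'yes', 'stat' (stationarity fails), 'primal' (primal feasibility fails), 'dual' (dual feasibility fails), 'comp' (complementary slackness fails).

Gradient of f: grad f(x) = Q x + c = (-3, -6)
Constraint values g_i(x) = a_i^T x - b_i:
  g_1((-3, 3)) = 0
Stationarity residual: grad f(x) + sum_i lambda_i a_i = (0, 0)
  -> stationarity OK
Primal feasibility (all g_i <= 0): OK
Dual feasibility (all lambda_i >= 0): OK
Complementary slackness (lambda_i * g_i(x) = 0 for all i): OK

Verdict: yes, KKT holds.

yes


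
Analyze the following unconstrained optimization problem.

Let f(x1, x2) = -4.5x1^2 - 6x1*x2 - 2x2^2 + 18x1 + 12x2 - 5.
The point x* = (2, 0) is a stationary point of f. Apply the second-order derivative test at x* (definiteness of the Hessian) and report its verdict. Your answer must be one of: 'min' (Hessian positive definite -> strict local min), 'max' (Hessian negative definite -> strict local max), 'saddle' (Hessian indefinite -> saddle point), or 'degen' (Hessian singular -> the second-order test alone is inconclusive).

Compute the Hessian H = grad^2 f:
  H = [[-9, -6], [-6, -4]]
Verify stationarity: grad f(x*) = H x* + g = (0, 0).
Eigenvalues of H: -13, 0.
H has a zero eigenvalue (singular; negative semidefinite but not definite), so H is neither positive definite, negative definite, nor indefinite. The second-order test alone is inconclusive -> degen.
(Indeed, f is constant along the null direction of H through x*, so x* is not a strict local extremum.)

degen


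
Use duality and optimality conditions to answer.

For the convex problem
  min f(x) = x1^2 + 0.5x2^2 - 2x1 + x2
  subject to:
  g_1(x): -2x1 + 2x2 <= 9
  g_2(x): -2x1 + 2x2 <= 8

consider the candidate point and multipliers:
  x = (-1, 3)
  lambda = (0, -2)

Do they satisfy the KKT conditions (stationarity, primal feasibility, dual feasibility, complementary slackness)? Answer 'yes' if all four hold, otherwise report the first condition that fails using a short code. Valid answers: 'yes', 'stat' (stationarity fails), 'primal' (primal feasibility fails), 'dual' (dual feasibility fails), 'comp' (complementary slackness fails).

Gradient of f: grad f(x) = Q x + c = (-4, 4)
Constraint values g_i(x) = a_i^T x - b_i:
  g_1((-1, 3)) = -1
  g_2((-1, 3)) = 0
Stationarity residual: grad f(x) + sum_i lambda_i a_i = (0, 0)
  -> stationarity OK
Primal feasibility (all g_i <= 0): OK
Dual feasibility (all lambda_i >= 0): FAILS
Complementary slackness (lambda_i * g_i(x) = 0 for all i): OK

Verdict: the first failing condition is dual_feasibility -> dual.

dual


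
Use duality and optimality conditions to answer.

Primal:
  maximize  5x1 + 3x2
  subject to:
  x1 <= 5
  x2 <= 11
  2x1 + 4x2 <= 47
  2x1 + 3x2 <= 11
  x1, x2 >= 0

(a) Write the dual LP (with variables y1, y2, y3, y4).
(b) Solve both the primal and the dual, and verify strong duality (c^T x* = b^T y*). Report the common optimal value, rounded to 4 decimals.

The standard primal-dual pair for 'max c^T x s.t. A x <= b, x >= 0' is:
  Dual:  min b^T y  s.t.  A^T y >= c,  y >= 0.

So the dual LP is:
  minimize  5y1 + 11y2 + 47y3 + 11y4
  subject to:
    y1 + 2y3 + 2y4 >= 5
    y2 + 4y3 + 3y4 >= 3
    y1, y2, y3, y4 >= 0

Solving the primal: x* = (5, 0.3333).
  primal value c^T x* = 26.
Solving the dual: y* = (3, 0, 0, 1).
  dual value b^T y* = 26.
Strong duality: c^T x* = b^T y*. Confirmed.

26


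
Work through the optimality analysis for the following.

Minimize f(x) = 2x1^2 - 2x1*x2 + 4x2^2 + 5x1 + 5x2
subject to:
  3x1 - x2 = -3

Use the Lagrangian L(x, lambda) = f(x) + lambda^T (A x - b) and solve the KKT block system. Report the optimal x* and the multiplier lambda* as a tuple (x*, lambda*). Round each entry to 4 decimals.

Form the Lagrangian:
  L(x, lambda) = (1/2) x^T Q x + c^T x + lambda^T (A x - b)
Stationarity (grad_x L = 0): Q x + c + A^T lambda = 0.
Primal feasibility: A x = b.

This gives the KKT block system:
  [ Q   A^T ] [ x     ]   [-c ]
  [ A    0  ] [ lambda ] = [ b ]

Solving the linear system:
  x*      = (-1.3438, -1.0312)
  lambda* = (-0.5625)
  f(x*)   = -6.7812

x* = (-1.3438, -1.0312), lambda* = (-0.5625)


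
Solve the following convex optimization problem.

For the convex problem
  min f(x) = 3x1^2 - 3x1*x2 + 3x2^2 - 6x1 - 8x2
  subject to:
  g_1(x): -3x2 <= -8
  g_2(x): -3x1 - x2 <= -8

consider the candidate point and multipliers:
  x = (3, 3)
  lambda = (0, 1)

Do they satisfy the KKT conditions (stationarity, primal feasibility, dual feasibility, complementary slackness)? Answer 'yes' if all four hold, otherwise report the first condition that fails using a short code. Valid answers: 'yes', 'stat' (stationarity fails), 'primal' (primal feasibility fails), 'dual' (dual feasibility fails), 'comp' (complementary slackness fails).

Gradient of f: grad f(x) = Q x + c = (3, 1)
Constraint values g_i(x) = a_i^T x - b_i:
  g_1((3, 3)) = -1
  g_2((3, 3)) = -4
Stationarity residual: grad f(x) + sum_i lambda_i a_i = (0, 0)
  -> stationarity OK
Primal feasibility (all g_i <= 0): OK
Dual feasibility (all lambda_i >= 0): OK
Complementary slackness (lambda_i * g_i(x) = 0 for all i): FAILS

Verdict: the first failing condition is complementary_slackness -> comp.

comp


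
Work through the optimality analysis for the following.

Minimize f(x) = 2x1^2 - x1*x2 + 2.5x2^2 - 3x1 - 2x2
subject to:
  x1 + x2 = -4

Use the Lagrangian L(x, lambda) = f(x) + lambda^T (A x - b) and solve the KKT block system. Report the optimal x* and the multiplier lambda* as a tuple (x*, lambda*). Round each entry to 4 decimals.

Form the Lagrangian:
  L(x, lambda) = (1/2) x^T Q x + c^T x + lambda^T (A x - b)
Stationarity (grad_x L = 0): Q x + c + A^T lambda = 0.
Primal feasibility: A x = b.

This gives the KKT block system:
  [ Q   A^T ] [ x     ]   [-c ]
  [ A    0  ] [ lambda ] = [ b ]

Solving the linear system:
  x*      = (-2.0909, -1.9091)
  lambda* = (9.4545)
  f(x*)   = 23.9545

x* = (-2.0909, -1.9091), lambda* = (9.4545)


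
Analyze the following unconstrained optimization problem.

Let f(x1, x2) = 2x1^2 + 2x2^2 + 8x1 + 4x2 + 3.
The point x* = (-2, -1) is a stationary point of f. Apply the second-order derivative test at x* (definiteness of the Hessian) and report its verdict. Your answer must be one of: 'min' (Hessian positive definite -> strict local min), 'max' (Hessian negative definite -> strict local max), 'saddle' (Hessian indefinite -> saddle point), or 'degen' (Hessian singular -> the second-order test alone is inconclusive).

Compute the Hessian H = grad^2 f:
  H = [[4, 0], [0, 4]]
Verify stationarity: grad f(x*) = H x* + g = (0, 0).
Eigenvalues of H: 4, 4.
Both eigenvalues > 0, so H is positive definite -> x* is a strict local min.

min


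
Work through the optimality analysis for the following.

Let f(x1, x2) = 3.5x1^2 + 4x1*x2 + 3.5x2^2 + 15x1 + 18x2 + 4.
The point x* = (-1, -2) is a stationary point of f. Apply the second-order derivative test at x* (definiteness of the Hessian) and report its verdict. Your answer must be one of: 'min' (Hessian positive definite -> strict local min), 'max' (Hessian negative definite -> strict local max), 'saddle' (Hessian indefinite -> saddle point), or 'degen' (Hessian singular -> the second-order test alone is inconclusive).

Compute the Hessian H = grad^2 f:
  H = [[7, 4], [4, 7]]
Verify stationarity: grad f(x*) = H x* + g = (0, 0).
Eigenvalues of H: 3, 11.
Both eigenvalues > 0, so H is positive definite -> x* is a strict local min.

min


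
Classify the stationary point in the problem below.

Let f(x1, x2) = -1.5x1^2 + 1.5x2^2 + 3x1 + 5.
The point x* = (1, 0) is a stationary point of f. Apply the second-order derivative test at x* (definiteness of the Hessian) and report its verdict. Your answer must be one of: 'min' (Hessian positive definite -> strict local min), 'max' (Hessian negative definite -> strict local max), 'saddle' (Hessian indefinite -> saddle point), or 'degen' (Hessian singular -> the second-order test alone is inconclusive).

Compute the Hessian H = grad^2 f:
  H = [[-3, 0], [0, 3]]
Verify stationarity: grad f(x*) = H x* + g = (0, 0).
Eigenvalues of H: -3, 3.
Eigenvalues have mixed signs, so H is indefinite -> x* is a saddle point.

saddle


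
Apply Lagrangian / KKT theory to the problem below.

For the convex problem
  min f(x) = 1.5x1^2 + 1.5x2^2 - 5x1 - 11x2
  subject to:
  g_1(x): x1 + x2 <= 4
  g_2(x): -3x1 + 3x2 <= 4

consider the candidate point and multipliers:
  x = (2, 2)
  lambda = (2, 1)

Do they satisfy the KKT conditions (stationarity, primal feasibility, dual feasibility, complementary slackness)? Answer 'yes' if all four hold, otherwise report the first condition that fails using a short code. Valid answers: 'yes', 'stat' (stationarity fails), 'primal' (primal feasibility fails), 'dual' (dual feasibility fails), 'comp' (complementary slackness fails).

Gradient of f: grad f(x) = Q x + c = (1, -5)
Constraint values g_i(x) = a_i^T x - b_i:
  g_1((2, 2)) = 0
  g_2((2, 2)) = -4
Stationarity residual: grad f(x) + sum_i lambda_i a_i = (0, 0)
  -> stationarity OK
Primal feasibility (all g_i <= 0): OK
Dual feasibility (all lambda_i >= 0): OK
Complementary slackness (lambda_i * g_i(x) = 0 for all i): FAILS

Verdict: the first failing condition is complementary_slackness -> comp.

comp


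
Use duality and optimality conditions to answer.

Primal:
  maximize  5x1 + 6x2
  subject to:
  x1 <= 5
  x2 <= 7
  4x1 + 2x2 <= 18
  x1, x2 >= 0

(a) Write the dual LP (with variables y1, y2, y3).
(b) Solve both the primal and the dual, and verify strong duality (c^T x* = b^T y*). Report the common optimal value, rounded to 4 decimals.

The standard primal-dual pair for 'max c^T x s.t. A x <= b, x >= 0' is:
  Dual:  min b^T y  s.t.  A^T y >= c,  y >= 0.

So the dual LP is:
  minimize  5y1 + 7y2 + 18y3
  subject to:
    y1 + 4y3 >= 5
    y2 + 2y3 >= 6
    y1, y2, y3 >= 0

Solving the primal: x* = (1, 7).
  primal value c^T x* = 47.
Solving the dual: y* = (0, 3.5, 1.25).
  dual value b^T y* = 47.
Strong duality: c^T x* = b^T y*. Confirmed.

47


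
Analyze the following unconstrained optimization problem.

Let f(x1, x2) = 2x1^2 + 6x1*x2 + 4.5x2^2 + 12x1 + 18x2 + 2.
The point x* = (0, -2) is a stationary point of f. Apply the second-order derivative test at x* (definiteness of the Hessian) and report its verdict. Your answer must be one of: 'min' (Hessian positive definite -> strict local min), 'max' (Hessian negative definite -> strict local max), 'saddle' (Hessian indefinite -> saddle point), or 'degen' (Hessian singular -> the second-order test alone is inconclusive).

Compute the Hessian H = grad^2 f:
  H = [[4, 6], [6, 9]]
Verify stationarity: grad f(x*) = H x* + g = (0, 0).
Eigenvalues of H: 0, 13.
H has a zero eigenvalue (singular; positive semidefinite but not definite), so H is neither positive definite, negative definite, nor indefinite. The second-order test alone is inconclusive -> degen.
(Indeed, f is constant along the null direction of H through x*, so x* is not a strict local extremum.)

degen


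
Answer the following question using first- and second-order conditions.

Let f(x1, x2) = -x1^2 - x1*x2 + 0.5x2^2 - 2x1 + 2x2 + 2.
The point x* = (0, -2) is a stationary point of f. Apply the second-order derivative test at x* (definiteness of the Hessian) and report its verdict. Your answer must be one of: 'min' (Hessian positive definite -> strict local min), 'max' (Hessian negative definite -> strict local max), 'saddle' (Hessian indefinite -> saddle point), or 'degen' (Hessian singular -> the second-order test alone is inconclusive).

Compute the Hessian H = grad^2 f:
  H = [[-2, -1], [-1, 1]]
Verify stationarity: grad f(x*) = H x* + g = (0, 0).
Eigenvalues of H: -2.3028, 1.3028.
Eigenvalues have mixed signs, so H is indefinite -> x* is a saddle point.

saddle


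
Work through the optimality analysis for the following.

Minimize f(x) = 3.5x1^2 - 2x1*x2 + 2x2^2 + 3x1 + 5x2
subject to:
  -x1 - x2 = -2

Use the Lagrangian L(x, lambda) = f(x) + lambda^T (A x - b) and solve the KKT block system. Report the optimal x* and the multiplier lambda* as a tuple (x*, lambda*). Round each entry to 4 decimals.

Form the Lagrangian:
  L(x, lambda) = (1/2) x^T Q x + c^T x + lambda^T (A x - b)
Stationarity (grad_x L = 0): Q x + c + A^T lambda = 0.
Primal feasibility: A x = b.

This gives the KKT block system:
  [ Q   A^T ] [ x     ]   [-c ]
  [ A    0  ] [ lambda ] = [ b ]

Solving the linear system:
  x*      = (0.9333, 1.0667)
  lambda* = (7.4)
  f(x*)   = 11.4667

x* = (0.9333, 1.0667), lambda* = (7.4)


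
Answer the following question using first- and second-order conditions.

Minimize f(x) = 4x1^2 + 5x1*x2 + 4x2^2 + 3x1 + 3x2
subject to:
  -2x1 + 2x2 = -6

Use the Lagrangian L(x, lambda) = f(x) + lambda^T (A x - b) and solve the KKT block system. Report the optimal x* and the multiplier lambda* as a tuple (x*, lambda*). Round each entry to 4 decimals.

Form the Lagrangian:
  L(x, lambda) = (1/2) x^T Q x + c^T x + lambda^T (A x - b)
Stationarity (grad_x L = 0): Q x + c + A^T lambda = 0.
Primal feasibility: A x = b.

This gives the KKT block system:
  [ Q   A^T ] [ x     ]   [-c ]
  [ A    0  ] [ lambda ] = [ b ]

Solving the linear system:
  x*      = (1.2692, -1.7308)
  lambda* = (2.25)
  f(x*)   = 6.0577

x* = (1.2692, -1.7308), lambda* = (2.25)


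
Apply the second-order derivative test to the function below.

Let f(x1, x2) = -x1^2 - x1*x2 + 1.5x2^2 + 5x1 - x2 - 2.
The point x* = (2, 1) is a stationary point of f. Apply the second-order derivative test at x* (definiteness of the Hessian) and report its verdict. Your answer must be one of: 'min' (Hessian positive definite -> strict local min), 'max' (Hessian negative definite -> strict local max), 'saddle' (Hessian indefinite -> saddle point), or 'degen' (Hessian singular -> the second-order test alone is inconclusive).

Compute the Hessian H = grad^2 f:
  H = [[-2, -1], [-1, 3]]
Verify stationarity: grad f(x*) = H x* + g = (0, 0).
Eigenvalues of H: -2.1926, 3.1926.
Eigenvalues have mixed signs, so H is indefinite -> x* is a saddle point.

saddle


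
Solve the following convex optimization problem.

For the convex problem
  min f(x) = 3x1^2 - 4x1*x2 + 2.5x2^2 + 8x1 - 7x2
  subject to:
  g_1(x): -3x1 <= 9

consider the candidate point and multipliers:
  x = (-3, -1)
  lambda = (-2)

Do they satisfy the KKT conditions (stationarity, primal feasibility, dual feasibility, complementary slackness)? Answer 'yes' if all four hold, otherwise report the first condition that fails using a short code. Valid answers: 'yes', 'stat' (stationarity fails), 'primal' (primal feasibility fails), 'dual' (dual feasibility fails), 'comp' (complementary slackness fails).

Gradient of f: grad f(x) = Q x + c = (-6, 0)
Constraint values g_i(x) = a_i^T x - b_i:
  g_1((-3, -1)) = 0
Stationarity residual: grad f(x) + sum_i lambda_i a_i = (0, 0)
  -> stationarity OK
Primal feasibility (all g_i <= 0): OK
Dual feasibility (all lambda_i >= 0): FAILS
Complementary slackness (lambda_i * g_i(x) = 0 for all i): OK

Verdict: the first failing condition is dual_feasibility -> dual.

dual


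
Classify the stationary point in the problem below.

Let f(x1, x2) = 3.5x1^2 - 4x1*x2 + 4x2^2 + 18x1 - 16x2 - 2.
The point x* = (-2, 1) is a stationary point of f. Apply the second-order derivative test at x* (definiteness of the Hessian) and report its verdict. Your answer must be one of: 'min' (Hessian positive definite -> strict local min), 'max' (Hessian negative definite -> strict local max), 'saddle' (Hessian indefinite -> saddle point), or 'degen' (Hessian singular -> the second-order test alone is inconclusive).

Compute the Hessian H = grad^2 f:
  H = [[7, -4], [-4, 8]]
Verify stationarity: grad f(x*) = H x* + g = (0, 0).
Eigenvalues of H: 3.4689, 11.5311.
Both eigenvalues > 0, so H is positive definite -> x* is a strict local min.

min


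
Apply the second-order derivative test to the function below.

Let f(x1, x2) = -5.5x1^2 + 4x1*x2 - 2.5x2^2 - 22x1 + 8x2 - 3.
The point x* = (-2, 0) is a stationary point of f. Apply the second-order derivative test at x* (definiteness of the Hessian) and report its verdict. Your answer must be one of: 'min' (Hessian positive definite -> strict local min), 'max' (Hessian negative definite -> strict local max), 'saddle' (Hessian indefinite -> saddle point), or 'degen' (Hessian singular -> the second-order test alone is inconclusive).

Compute the Hessian H = grad^2 f:
  H = [[-11, 4], [4, -5]]
Verify stationarity: grad f(x*) = H x* + g = (0, 0).
Eigenvalues of H: -13, -3.
Both eigenvalues < 0, so H is negative definite -> x* is a strict local max.

max


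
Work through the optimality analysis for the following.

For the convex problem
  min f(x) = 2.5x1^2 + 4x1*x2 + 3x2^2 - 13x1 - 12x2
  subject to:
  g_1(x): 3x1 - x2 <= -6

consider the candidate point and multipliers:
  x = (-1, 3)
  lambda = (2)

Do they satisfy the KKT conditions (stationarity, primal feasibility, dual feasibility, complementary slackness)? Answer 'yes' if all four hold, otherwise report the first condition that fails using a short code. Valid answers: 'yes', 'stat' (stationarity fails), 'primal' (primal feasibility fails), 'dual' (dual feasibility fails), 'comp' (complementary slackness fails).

Gradient of f: grad f(x) = Q x + c = (-6, 2)
Constraint values g_i(x) = a_i^T x - b_i:
  g_1((-1, 3)) = 0
Stationarity residual: grad f(x) + sum_i lambda_i a_i = (0, 0)
  -> stationarity OK
Primal feasibility (all g_i <= 0): OK
Dual feasibility (all lambda_i >= 0): OK
Complementary slackness (lambda_i * g_i(x) = 0 for all i): OK

Verdict: yes, KKT holds.

yes


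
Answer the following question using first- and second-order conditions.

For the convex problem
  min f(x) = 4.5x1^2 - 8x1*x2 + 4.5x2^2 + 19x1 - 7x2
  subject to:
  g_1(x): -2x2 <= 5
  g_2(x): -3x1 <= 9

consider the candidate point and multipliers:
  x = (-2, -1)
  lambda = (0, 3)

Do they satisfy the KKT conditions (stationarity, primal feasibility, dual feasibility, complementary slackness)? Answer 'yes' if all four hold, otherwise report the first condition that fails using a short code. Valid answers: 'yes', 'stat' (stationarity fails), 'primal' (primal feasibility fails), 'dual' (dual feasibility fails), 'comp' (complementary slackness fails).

Gradient of f: grad f(x) = Q x + c = (9, 0)
Constraint values g_i(x) = a_i^T x - b_i:
  g_1((-2, -1)) = -3
  g_2((-2, -1)) = -3
Stationarity residual: grad f(x) + sum_i lambda_i a_i = (0, 0)
  -> stationarity OK
Primal feasibility (all g_i <= 0): OK
Dual feasibility (all lambda_i >= 0): OK
Complementary slackness (lambda_i * g_i(x) = 0 for all i): FAILS

Verdict: the first failing condition is complementary_slackness -> comp.

comp


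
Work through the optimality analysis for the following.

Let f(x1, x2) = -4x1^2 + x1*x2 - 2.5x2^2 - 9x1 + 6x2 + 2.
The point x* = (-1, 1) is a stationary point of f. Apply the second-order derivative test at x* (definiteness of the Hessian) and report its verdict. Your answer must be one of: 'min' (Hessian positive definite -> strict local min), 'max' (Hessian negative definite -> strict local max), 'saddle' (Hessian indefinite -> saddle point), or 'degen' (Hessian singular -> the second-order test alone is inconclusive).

Compute the Hessian H = grad^2 f:
  H = [[-8, 1], [1, -5]]
Verify stationarity: grad f(x*) = H x* + g = (0, 0).
Eigenvalues of H: -8.3028, -4.6972.
Both eigenvalues < 0, so H is negative definite -> x* is a strict local max.

max


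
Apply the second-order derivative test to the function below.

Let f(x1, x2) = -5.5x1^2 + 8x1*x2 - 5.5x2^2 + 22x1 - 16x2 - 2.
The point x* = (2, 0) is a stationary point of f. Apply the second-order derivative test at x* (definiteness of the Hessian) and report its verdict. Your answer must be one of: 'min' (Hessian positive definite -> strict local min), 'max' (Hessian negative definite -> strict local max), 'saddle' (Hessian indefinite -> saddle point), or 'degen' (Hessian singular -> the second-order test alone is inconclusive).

Compute the Hessian H = grad^2 f:
  H = [[-11, 8], [8, -11]]
Verify stationarity: grad f(x*) = H x* + g = (0, 0).
Eigenvalues of H: -19, -3.
Both eigenvalues < 0, so H is negative definite -> x* is a strict local max.

max


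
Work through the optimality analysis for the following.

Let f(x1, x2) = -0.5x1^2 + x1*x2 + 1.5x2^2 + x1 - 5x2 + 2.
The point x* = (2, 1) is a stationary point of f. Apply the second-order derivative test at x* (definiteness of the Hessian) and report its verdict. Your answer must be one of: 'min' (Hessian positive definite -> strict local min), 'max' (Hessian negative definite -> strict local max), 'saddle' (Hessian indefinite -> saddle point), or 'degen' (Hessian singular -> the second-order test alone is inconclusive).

Compute the Hessian H = grad^2 f:
  H = [[-1, 1], [1, 3]]
Verify stationarity: grad f(x*) = H x* + g = (0, 0).
Eigenvalues of H: -1.2361, 3.2361.
Eigenvalues have mixed signs, so H is indefinite -> x* is a saddle point.

saddle


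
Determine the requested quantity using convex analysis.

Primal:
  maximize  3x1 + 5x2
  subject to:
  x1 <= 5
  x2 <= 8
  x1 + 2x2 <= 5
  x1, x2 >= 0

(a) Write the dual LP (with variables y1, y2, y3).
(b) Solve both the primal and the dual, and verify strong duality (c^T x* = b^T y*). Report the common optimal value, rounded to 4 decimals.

The standard primal-dual pair for 'max c^T x s.t. A x <= b, x >= 0' is:
  Dual:  min b^T y  s.t.  A^T y >= c,  y >= 0.

So the dual LP is:
  minimize  5y1 + 8y2 + 5y3
  subject to:
    y1 + y3 >= 3
    y2 + 2y3 >= 5
    y1, y2, y3 >= 0

Solving the primal: x* = (5, 0).
  primal value c^T x* = 15.
Solving the dual: y* = (0.5, 0, 2.5).
  dual value b^T y* = 15.
Strong duality: c^T x* = b^T y*. Confirmed.

15


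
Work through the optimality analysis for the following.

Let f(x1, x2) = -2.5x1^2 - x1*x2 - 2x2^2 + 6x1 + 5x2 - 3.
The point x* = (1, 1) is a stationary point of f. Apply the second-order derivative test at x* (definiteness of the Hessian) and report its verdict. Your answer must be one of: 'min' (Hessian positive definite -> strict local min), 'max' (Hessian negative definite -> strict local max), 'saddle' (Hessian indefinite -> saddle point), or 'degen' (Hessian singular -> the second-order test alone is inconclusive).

Compute the Hessian H = grad^2 f:
  H = [[-5, -1], [-1, -4]]
Verify stationarity: grad f(x*) = H x* + g = (0, 0).
Eigenvalues of H: -5.618, -3.382.
Both eigenvalues < 0, so H is negative definite -> x* is a strict local max.

max


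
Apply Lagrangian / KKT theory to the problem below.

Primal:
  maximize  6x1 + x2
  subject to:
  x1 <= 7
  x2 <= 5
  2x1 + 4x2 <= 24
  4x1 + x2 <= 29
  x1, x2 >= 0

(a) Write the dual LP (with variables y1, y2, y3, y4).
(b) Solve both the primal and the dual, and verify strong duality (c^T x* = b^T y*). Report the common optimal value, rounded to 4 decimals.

The standard primal-dual pair for 'max c^T x s.t. A x <= b, x >= 0' is:
  Dual:  min b^T y  s.t.  A^T y >= c,  y >= 0.

So the dual LP is:
  minimize  7y1 + 5y2 + 24y3 + 29y4
  subject to:
    y1 + 2y3 + 4y4 >= 6
    y2 + 4y3 + y4 >= 1
    y1, y2, y3, y4 >= 0

Solving the primal: x* = (7, 1).
  primal value c^T x* = 43.
Solving the dual: y* = (2, 0, 0, 1).
  dual value b^T y* = 43.
Strong duality: c^T x* = b^T y*. Confirmed.

43


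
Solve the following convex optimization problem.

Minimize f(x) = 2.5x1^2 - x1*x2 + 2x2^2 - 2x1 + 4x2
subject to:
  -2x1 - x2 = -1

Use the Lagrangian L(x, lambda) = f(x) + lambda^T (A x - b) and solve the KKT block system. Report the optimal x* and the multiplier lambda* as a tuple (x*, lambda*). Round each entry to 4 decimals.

Form the Lagrangian:
  L(x, lambda) = (1/2) x^T Q x + c^T x + lambda^T (A x - b)
Stationarity (grad_x L = 0): Q x + c + A^T lambda = 0.
Primal feasibility: A x = b.

This gives the KKT block system:
  [ Q   A^T ] [ x     ]   [-c ]
  [ A    0  ] [ lambda ] = [ b ]

Solving the linear system:
  x*      = (0.76, -0.52)
  lambda* = (1.16)
  f(x*)   = -1.22

x* = (0.76, -0.52), lambda* = (1.16)


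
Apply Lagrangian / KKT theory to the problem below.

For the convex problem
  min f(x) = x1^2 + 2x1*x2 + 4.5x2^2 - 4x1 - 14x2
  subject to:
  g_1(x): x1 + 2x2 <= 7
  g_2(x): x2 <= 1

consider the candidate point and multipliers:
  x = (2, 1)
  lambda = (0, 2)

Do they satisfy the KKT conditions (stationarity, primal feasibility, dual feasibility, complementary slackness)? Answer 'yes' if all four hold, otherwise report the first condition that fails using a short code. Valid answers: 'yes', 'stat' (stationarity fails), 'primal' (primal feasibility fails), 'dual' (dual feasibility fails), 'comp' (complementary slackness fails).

Gradient of f: grad f(x) = Q x + c = (2, -1)
Constraint values g_i(x) = a_i^T x - b_i:
  g_1((2, 1)) = -3
  g_2((2, 1)) = 0
Stationarity residual: grad f(x) + sum_i lambda_i a_i = (2, 1)
  -> stationarity FAILS
Primal feasibility (all g_i <= 0): OK
Dual feasibility (all lambda_i >= 0): OK
Complementary slackness (lambda_i * g_i(x) = 0 for all i): OK

Verdict: the first failing condition is stationarity -> stat.

stat


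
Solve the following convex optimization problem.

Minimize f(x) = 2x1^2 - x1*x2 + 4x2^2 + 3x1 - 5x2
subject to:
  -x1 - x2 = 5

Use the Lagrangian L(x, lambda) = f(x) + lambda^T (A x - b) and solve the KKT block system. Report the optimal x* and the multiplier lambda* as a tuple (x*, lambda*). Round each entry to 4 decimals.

Form the Lagrangian:
  L(x, lambda) = (1/2) x^T Q x + c^T x + lambda^T (A x - b)
Stationarity (grad_x L = 0): Q x + c + A^T lambda = 0.
Primal feasibility: A x = b.

This gives the KKT block system:
  [ Q   A^T ] [ x     ]   [-c ]
  [ A    0  ] [ lambda ] = [ b ]

Solving the linear system:
  x*      = (-3.7857, -1.2143)
  lambda* = (-10.9286)
  f(x*)   = 24.6786

x* = (-3.7857, -1.2143), lambda* = (-10.9286)


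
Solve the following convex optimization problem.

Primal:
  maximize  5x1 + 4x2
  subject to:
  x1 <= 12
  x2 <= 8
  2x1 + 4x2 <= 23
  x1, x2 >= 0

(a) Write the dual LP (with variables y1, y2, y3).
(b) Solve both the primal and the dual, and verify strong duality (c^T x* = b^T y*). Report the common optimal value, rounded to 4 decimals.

The standard primal-dual pair for 'max c^T x s.t. A x <= b, x >= 0' is:
  Dual:  min b^T y  s.t.  A^T y >= c,  y >= 0.

So the dual LP is:
  minimize  12y1 + 8y2 + 23y3
  subject to:
    y1 + 2y3 >= 5
    y2 + 4y3 >= 4
    y1, y2, y3 >= 0

Solving the primal: x* = (11.5, 0).
  primal value c^T x* = 57.5.
Solving the dual: y* = (0, 0, 2.5).
  dual value b^T y* = 57.5.
Strong duality: c^T x* = b^T y*. Confirmed.

57.5


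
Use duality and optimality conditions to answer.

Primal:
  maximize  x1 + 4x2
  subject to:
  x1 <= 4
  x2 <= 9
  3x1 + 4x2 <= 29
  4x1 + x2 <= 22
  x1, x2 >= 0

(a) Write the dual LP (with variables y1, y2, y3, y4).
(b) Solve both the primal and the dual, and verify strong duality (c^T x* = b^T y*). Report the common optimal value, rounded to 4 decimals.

The standard primal-dual pair for 'max c^T x s.t. A x <= b, x >= 0' is:
  Dual:  min b^T y  s.t.  A^T y >= c,  y >= 0.

So the dual LP is:
  minimize  4y1 + 9y2 + 29y3 + 22y4
  subject to:
    y1 + 3y3 + 4y4 >= 1
    y2 + 4y3 + y4 >= 4
    y1, y2, y3, y4 >= 0

Solving the primal: x* = (0, 7.25).
  primal value c^T x* = 29.
Solving the dual: y* = (0, 0, 1, 0).
  dual value b^T y* = 29.
Strong duality: c^T x* = b^T y*. Confirmed.

29
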